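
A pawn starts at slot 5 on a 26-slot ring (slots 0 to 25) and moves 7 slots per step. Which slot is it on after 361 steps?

361·7 = 2527.
2527 mod 26 = 5 (since 97·26 = 2522).
(5 + 5) mod 26 = 10.

10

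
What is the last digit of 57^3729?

7

Powers of 7 mod 10 repeat with period 4: 7, 9, 3, 1.
3729 leaves remainder 1 on division by 4, so 57^3729 ends in 7.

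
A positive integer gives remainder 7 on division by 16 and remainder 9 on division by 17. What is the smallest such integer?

x ≡ 7 (mod 16) gives x ∈ {7, 23, 39, 55, 71, 87, 103, 119, …}.
The first of these with x mod 17 = 9 is 247.

247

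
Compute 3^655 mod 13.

By repeated squaring mod 13: 3^1≡3, 3^2≡9, 3^4≡3, 3^8≡9, 3^16≡3, 3^32≡9, 3^64≡3, 3^128≡9, 3^256≡3, 3^512≡9.
655 = 1 + 2 + 4 + 8 + 128 + 512, so 3^655 ≡ 3·9·3·9·9·9 ≡ 3 (mod 13).

3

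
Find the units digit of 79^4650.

Last digits of 9^n: 9, 1 (period 2).
4650 mod 2 = 0, so the last digit matches 9^2 = 1.

1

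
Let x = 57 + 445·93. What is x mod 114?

445·93 = 41385.
41385 mod 114 = 3 (since 363·114 = 41382).
(57 + 3) mod 114 = 60.

60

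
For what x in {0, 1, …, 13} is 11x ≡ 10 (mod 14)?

The inverse of 11 mod 14 is 9 (since 11·9 = 99 ≡ 1).
Multiplying both sides by 9: x ≡ 9·10 = 90 ≡ 6 (mod 14).

6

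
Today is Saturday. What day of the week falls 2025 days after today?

2025 − 289·7 = 2, so 2025 ≡ 2 (mod 7).
Saturday + 2 days → Monday.

Monday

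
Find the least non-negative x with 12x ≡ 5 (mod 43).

12⁻¹ ≡ 18 (mod 43) because 12·18 = 216 = 5·43 + 1.
So x ≡ 18·5 = 90 ≡ 4 (mod 43).

4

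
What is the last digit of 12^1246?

The units digit of 12^n cycles with period 4: 2, 4, 8, 6, …
1246 leaves remainder 2 on division by 4, so 12^1246 ends in 4.

4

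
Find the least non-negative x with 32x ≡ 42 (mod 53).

The inverse of 32 mod 53 is 5 (since 32·5 = 160 ≡ 1).
Multiplying both sides by 5: x ≡ 5·42 = 210 ≡ 51 (mod 53).
Check: 32·51 = 1632 = 30·53 + 42.

51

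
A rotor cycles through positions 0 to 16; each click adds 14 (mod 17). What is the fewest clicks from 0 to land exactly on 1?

11

14·11 = 154 = 9·17 + 1, so 14⁻¹ ≡ 11 (mod 17).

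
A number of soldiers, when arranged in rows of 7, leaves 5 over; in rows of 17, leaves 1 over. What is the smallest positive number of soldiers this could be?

103

Since 17·5 ≡ 1 (mod 7), take x = 1 + 17·((5−1)·5 mod 7) = 1 + 17·6 = 103.
Check: 103 mod 7 = 5, 103 mod 17 = 1.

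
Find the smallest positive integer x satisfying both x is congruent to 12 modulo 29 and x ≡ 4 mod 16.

x ≡ 4 (mod 16) gives x ∈ {4, 20, 36, 52, 68, 84, 100, 116, …}.
The first of these with x mod 29 = 12 is 244.

244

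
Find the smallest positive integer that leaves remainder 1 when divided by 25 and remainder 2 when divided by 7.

x ≡ 2 (mod 7) gives x ∈ {2, 9, 16, 23, 30, 37, 44, 51}.
The first of these with x mod 25 = 1 is 51.

51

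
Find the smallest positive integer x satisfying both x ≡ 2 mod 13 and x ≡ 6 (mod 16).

x ≡ 2 (mod 13) gives x ∈ {2, 15, 28, 41, 54}.
The first of these with x mod 16 = 6 is 54.

54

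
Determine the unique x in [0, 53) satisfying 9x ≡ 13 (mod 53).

25

9⁻¹ ≡ 6 (mod 53) because 9·6 = 54 = 1·53 + 1.
Multiplying both sides by 6: x ≡ 6·13 = 78 ≡ 25 (mod 53).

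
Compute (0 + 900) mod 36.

0

900 − 25·36 = 0, so 900 ≡ 0 (mod 36).
(0 + 0) mod 36 = 0.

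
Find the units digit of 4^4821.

4

Powers of 4 mod 10 repeat with period 2: 4, 6.
4821 mod 2 = 1, so the last digit matches 4^1 = 4.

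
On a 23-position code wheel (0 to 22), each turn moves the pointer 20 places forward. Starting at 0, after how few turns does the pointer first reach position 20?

1

20⁻¹ ≡ 15 (mod 23) because 20·15 = 300 = 13·23 + 1.
Multiplying both sides by 15: x ≡ 15·20 = 300 ≡ 1 (mod 23).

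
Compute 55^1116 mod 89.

1

By repeated squaring mod 89: 55^1≡55, 55^2≡88, 55^4≡1, 55^8≡1, 55^16≡1, 55^32≡1, 55^64≡1, 55^128≡1, 55^256≡1, 55^512≡1, 55^1024≡1.
1116 = 4 + 8 + 16 + 64 + 1024, so 55^1116 ≡ 1·1·1·1·1 ≡ 1 (mod 89).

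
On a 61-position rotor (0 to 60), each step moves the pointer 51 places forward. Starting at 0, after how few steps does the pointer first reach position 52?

7

The inverse of 51 mod 61 is 6 (since 51·6 = 306 ≡ 1).
Multiplying both sides by 6: x ≡ 6·52 = 312 ≡ 7 (mod 61).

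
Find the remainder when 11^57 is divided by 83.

By repeated squaring mod 83: 11^1≡11, 11^2≡38, 11^4≡33, 11^8≡10, 11^16≡17, 11^32≡40.
57 = 1 + 8 + 16 + 32, so 11^57 ≡ 11·10·17·40 ≡ 17 (mod 83).

17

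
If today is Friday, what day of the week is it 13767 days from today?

Wednesday

13767 = 1966·7 + 5, so 13767 mod 7 = 5.
Friday + 5 days → Wednesday.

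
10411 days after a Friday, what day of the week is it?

Dividing 10411 by 7 gives quotient 1487 and remainder 2.
Friday + 2 days → Sunday.

Sunday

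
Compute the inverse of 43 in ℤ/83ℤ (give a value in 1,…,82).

83 = 1·43 + 40
43 = 1·40 + 3
40 = 13·3 + 1
3 = 3·1 + 0
Back-substituting gives 43·56 ≡ 1 (mod 83).

56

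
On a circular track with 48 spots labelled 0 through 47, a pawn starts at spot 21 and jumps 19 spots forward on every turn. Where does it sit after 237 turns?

12

237·19 = 4503.
4503 mod 48 = 39 (since 93·48 = 4464).
(21 + 39) mod 48 = 12.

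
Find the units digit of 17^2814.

Powers of 7 mod 10 repeat with period 4: 7, 9, 3, 1.
2814 leaves remainder 2 on division by 4, so 17^2814 ends in 9.

9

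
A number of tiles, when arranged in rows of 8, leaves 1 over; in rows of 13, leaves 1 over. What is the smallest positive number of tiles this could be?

x ≡ 1 (mod 8) gives x ∈ {1}.
The first of these with x mod 13 = 1 is 1.

1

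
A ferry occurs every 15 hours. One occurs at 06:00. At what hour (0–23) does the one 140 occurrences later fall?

18

140·15 = 2100.
Dividing 2100 by 24 gives quotient 87 and remainder 12.
(6 + 12) mod 24 = 18.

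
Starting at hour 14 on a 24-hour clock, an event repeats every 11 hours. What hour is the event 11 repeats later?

11·11 = 121.
Dividing 121 by 24 gives quotient 5 and remainder 1.
(14 + 1) mod 24 = 15.

15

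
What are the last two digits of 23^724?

Successive squares of 23 mod 100: 23^1≡23, 23^2≡29, 23^4≡41, 23^8≡81, 23^16≡61, 23^32≡21, 23^64≡41, 23^128≡81, 23^256≡61, 23^512≡21.
Since 724 = 4 + 16 + 64 + 128 + 512 in binary, 23^724 ≡ 41·61·41·81·21 ≡ 41 (mod 100).

41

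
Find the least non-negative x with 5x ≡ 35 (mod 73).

7

The inverse of 5 mod 73 is 44 (since 5·44 = 220 ≡ 1).
Multiplying both sides by 44: x ≡ 44·35 = 1540 ≡ 7 (mod 73).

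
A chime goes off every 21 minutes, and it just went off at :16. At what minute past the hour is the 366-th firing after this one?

366·21 = 7686.
7686 − 128·60 = 6, so 7686 ≡ 6 (mod 60).
(16 + 6) mod 60 = 22.

22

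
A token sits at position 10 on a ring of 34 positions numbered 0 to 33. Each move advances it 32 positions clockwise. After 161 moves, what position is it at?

161·32 = 5152.
5152 = 151·34 + 18, so 5152 mod 34 = 18.
(10 + 18) mod 34 = 28.

28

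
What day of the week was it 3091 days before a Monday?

Dividing 3091 by 7 gives quotient 441 and remainder 4.
Monday − 4 days → Thursday.

Thursday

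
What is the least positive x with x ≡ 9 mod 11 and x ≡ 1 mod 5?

31

x ≡ 1 (mod 5) gives x ∈ {1, 6, 11, 16, 21, 26, 31}.
The first of these with x mod 11 = 9 is 31.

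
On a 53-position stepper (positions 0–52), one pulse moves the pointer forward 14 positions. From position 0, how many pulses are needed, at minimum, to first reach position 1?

14·19 = 266 = 5·53 + 1, so 14⁻¹ ≡ 19 (mod 53).

19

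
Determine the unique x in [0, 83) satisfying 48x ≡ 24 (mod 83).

The inverse of 48 mod 83 is 64 (since 48·64 = 3072 ≡ 1).
Multiplying both sides by 64: x ≡ 64·24 = 1536 ≡ 42 (mod 83).

42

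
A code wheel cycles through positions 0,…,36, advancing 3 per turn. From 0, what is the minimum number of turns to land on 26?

The inverse of 3 mod 37 is 25 (since 3·25 = 75 ≡ 1).
Multiplying both sides by 25: x ≡ 25·26 = 650 ≡ 21 (mod 37).

21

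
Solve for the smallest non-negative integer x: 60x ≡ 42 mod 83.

9

The inverse of 60 mod 83 is 18 (since 60·18 = 1080 ≡ 1).
Multiplying both sides by 18: x ≡ 18·42 = 756 ≡ 9 (mod 83).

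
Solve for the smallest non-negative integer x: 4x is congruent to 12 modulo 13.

4⁻¹ ≡ 10 (mod 13) because 4·10 = 40 = 3·13 + 1.
So x ≡ 10·12 = 120 ≡ 3 (mod 13).
Check: 4·3 = 12 = 0·13 + 12.

3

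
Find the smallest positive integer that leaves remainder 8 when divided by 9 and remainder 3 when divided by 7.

17

x ≡ 3 (mod 7) gives x ∈ {3, 10, 17}.
The first of these with x mod 9 = 8 is 17.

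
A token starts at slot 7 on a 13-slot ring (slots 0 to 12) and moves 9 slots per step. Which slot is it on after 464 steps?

464·9 = 4176.
4176 − 321·13 = 3, so 4176 ≡ 3 (mod 13).
(7 + 3) mod 13 = 10.

10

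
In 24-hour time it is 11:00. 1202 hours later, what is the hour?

1202 − 50·24 = 2, so 1202 ≡ 2 (mod 24).
(11 + 2) mod 24 = 13.

13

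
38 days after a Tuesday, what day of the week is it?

Friday

38 mod 7 = 3 (since 5·7 = 35).
Tuesday + 3 days → Friday.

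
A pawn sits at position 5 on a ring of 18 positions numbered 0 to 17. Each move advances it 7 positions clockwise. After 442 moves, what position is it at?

3

442·7 = 3094.
Dividing 3094 by 18 gives quotient 171 and remainder 16.
(5 + 16) mod 18 = 3.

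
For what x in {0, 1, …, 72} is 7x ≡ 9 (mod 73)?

7⁻¹ ≡ 21 (mod 73) because 7·21 = 147 = 2·73 + 1.
So x ≡ 21·9 = 189 ≡ 43 (mod 73).
Check: 7·43 = 301 = 4·73 + 9.

43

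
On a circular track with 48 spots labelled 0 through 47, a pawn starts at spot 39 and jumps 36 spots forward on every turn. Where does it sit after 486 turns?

486·36 = 17496.
17496 = 364·48 + 24, so 17496 mod 48 = 24.
(39 + 24) mod 48 = 15.

15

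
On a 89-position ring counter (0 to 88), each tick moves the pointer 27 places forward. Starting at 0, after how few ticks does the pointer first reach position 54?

2

The inverse of 27 mod 89 is 33 (since 27·33 = 891 ≡ 1).
So x ≡ 33·54 = 1782 ≡ 2 (mod 89).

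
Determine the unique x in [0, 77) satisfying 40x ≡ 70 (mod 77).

40⁻¹ ≡ 52 (mod 77) because 40·52 = 2080 = 27·77 + 1.
Multiplying both sides by 52: x ≡ 52·70 = 3640 ≡ 21 (mod 77).
Check: 40·21 = 840 = 10·77 + 70.

21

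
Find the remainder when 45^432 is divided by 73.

1

Successive squares of 45 mod 73: 45^1≡45, 45^2≡54, 45^4≡69, 45^8≡16, 45^16≡37, 45^32≡55, 45^64≡32, 45^128≡2, 45^256≡4.
Since 432 = 16 + 32 + 128 + 256 in binary, 45^432 ≡ 37·55·2·4 ≡ 1 (mod 73).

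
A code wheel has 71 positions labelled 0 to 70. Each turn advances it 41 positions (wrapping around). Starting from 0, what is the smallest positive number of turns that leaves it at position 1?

26

41·26 = 1066 = 15·71 + 1, so 41⁻¹ ≡ 26 (mod 71).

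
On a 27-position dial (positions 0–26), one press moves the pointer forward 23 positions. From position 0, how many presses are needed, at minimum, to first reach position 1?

27 = 1·23 + 4
23 = 5·4 + 3
4 = 1·3 + 1
3 = 3·1 + 0
Back-substituting gives 23·20 ≡ 1 (mod 27).

20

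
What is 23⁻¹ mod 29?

23·24 = 552 = 19·29 + 1, so 23⁻¹ ≡ 24 (mod 29).

24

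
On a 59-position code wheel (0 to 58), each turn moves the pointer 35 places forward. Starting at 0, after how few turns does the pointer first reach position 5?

17

35⁻¹ ≡ 27 (mod 59) because 35·27 = 945 = 16·59 + 1.
Multiplying both sides by 27: x ≡ 27·5 = 135 ≡ 17 (mod 59).
Check: 35·17 = 595 = 10·59 + 5.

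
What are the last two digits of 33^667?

77

By repeated squaring mod 100: 33^1≡33, 33^2≡89, 33^4≡21, 33^8≡41, 33^16≡81, 33^32≡61, 33^64≡21, 33^128≡41, 33^256≡81, 33^512≡61.
667 = 1 + 2 + 8 + 16 + 128 + 512, so 33^667 ≡ 33·89·41·81·41·61 ≡ 77 (mod 100).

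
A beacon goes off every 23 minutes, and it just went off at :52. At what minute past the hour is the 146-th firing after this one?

146·23 = 3358.
3358 = 55·60 + 58, so 3358 mod 60 = 58.
(52 + 58) mod 60 = 50.

50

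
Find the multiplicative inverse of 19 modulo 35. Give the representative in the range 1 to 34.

24

19·24 = 456 = 13·35 + 1, so 19⁻¹ ≡ 24 (mod 35).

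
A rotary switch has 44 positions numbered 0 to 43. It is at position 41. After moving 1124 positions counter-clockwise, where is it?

1124 = 25·44 + 24, so 1124 mod 44 = 24.
(41 − 24) mod 44 = 17.

17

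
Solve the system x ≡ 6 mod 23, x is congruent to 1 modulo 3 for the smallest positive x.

x ≡ 1 (mod 3) gives x ∈ {1, 4, 7, 10, 13, 16, 19, 22, …}.
The first of these with x mod 23 = 6 is 52.

52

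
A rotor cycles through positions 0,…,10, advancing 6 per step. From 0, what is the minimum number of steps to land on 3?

6⁻¹ ≡ 2 (mod 11) because 6·2 = 12 = 1·11 + 1.
So x ≡ 2·3 = 6 ≡ 6 (mod 11).

6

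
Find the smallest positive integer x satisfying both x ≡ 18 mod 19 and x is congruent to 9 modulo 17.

94

x ≡ 9 (mod 17) gives x ∈ {9, 26, 43, 60, 77, 94}.
The first of these with x mod 19 = 18 is 94.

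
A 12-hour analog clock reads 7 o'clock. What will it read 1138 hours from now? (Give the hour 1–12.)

1138 mod 12 = 10 (since 94·12 = 1128).
7 + 10 → 5 on a 12-hour dial.

5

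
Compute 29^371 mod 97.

82

By repeated squaring mod 97: 29^1≡29, 29^2≡65, 29^4≡54, 29^8≡6, 29^16≡36, 29^32≡35, 29^64≡61, 29^128≡35, 29^256≡61.
Since 371 = 1 + 2 + 16 + 32 + 64 + 256 in binary, 29^371 ≡ 29·65·36·35·61·61 ≡ 82 (mod 97).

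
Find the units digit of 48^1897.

Last digits of 8^n: 8, 4, 2, 6 (period 4).
1897 mod 4 = 1, so the last digit matches 8^1 = 8.

8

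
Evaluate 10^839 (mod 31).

Square-and-reduce mod 31: 10^1≡10, 10^2≡7, 10^4≡18, 10^8≡14, 10^16≡10, 10^32≡7, 10^64≡18, 10^128≡14, 10^256≡10, 10^512≡7.
839 = 1 + 2 + 4 + 64 + 256 + 512, so 10^839 ≡ 10·7·18·18·10·7 ≡ 28 (mod 31).

28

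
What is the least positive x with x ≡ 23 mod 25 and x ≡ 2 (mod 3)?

23

Since 3·17 ≡ 1 (mod 25), take x = 2 + 3·((23−2)·17 mod 25) = 2 + 3·7 = 23.
Check: 23 mod 25 = 23, 23 mod 3 = 2.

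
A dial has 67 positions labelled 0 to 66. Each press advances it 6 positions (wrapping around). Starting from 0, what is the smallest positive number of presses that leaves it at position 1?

56

67 = 11·6 + 1
6 = 6·1 + 0
Back-substituting gives 6·56 ≡ 1 (mod 67).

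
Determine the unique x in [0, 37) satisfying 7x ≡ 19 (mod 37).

7⁻¹ ≡ 16 (mod 37) because 7·16 = 112 = 3·37 + 1.
So x ≡ 16·19 = 304 ≡ 8 (mod 37).
Check: 7·8 = 56 = 1·37 + 19.

8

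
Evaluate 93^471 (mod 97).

64

By repeated squaring mod 97: 93^1≡93, 93^2≡16, 93^4≡62, 93^8≡61, 93^16≡35, 93^32≡61, 93^64≡35, 93^128≡61, 93^256≡35.
471 = 1 + 2 + 4 + 16 + 64 + 128 + 256, so 93^471 ≡ 93·16·62·35·35·61·35 ≡ 64 (mod 97).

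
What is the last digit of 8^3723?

2

Powers of 8 mod 10 repeat with period 4: 8, 4, 2, 6.
3723 mod 4 = 3, so the last digit matches 8^3 = 2.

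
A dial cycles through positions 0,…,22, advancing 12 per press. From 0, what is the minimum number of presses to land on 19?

The inverse of 12 mod 23 is 2 (since 12·2 = 24 ≡ 1).
So x ≡ 2·19 = 38 ≡ 15 (mod 23).
Check: 12·15 = 180 = 7·23 + 19.

15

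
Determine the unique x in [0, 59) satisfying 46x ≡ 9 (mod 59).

22

The inverse of 46 mod 59 is 9 (since 46·9 = 414 ≡ 1).
So x ≡ 9·9 = 81 ≡ 22 (mod 59).
Check: 46·22 = 1012 = 17·59 + 9.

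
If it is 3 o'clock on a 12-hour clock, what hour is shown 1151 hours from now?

2

Dividing 1151 by 12 gives quotient 95 and remainder 11.
3 + 11 → 2 on a 12-hour dial.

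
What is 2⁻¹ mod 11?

11 = 5·2 + 1
2 = 2·1 + 0
Back-substituting gives 2·6 ≡ 1 (mod 11).

6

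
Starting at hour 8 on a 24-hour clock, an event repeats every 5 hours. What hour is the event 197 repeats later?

9

197·5 = 985.
985 − 41·24 = 1, so 985 ≡ 1 (mod 24).
(8 + 1) mod 24 = 9.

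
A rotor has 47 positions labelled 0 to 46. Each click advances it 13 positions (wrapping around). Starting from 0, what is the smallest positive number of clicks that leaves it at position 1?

29

47 = 3·13 + 8
13 = 1·8 + 5
8 = 1·5 + 3
5 = 1·3 + 2
3 = 1·2 + 1
2 = 2·1 + 0
Back-substituting gives 13·29 ≡ 1 (mod 47).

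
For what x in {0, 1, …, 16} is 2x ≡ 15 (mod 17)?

16

The inverse of 2 mod 17 is 9 (since 2·9 = 18 ≡ 1).
Multiplying both sides by 9: x ≡ 9·15 = 135 ≡ 16 (mod 17).
Check: 2·16 = 32 = 1·17 + 15.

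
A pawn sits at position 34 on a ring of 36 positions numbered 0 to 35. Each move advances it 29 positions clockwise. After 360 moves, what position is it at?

34

360·29 = 10440.
10440 − 290·36 = 0, so 10440 ≡ 0 (mod 36).
(34 + 0) mod 36 = 34.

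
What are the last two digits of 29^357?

09

Successive squares of 29 mod 100: 29^1≡29, 29^2≡41, 29^4≡81, 29^8≡61, 29^16≡21, 29^32≡41, 29^64≡81, 29^128≡61, 29^256≡21.
Since 357 = 1 + 4 + 32 + 64 + 256 in binary, 29^357 ≡ 29·81·41·81·21 ≡ 9 (mod 100).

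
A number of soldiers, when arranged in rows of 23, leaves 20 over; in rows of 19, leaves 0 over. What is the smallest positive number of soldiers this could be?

Since 19·17 ≡ 1 (mod 23), take x = 0 + 19·((20−0)·17 mod 23) = 0 + 19·18 = 342.
Check: 342 mod 23 = 20, 342 mod 19 = 0.

342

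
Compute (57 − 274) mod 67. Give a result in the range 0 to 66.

51

274 = 4·67 + 6, so 274 mod 67 = 6.
(57 − 6) mod 67 = 51.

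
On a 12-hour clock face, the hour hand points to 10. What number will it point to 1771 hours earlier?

1771 − 147·12 = 7, so 1771 ≡ 7 (mod 12).
10 − 7 → 3 on a 12-hour dial.

3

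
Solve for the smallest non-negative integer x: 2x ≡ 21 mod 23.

22

The inverse of 2 mod 23 is 12 (since 2·12 = 24 ≡ 1).
Multiplying both sides by 12: x ≡ 12·21 = 252 ≡ 22 (mod 23).
Check: 2·22 = 44 = 1·23 + 21.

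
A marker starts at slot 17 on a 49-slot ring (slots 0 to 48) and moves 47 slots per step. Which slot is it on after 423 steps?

4

423·47 = 19881.
19881 mod 49 = 36 (since 405·49 = 19845).
(17 + 36) mod 49 = 4.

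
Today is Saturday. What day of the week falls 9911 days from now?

9911 − 1415·7 = 6, so 9911 ≡ 6 (mod 7).
Saturday + 6 days → Friday.

Friday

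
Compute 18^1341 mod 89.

Successive squares of 18 mod 89: 18^1≡18, 18^2≡57, 18^4≡45, 18^8≡67, 18^16≡39, 18^32≡8, 18^64≡64, 18^128≡2, 18^256≡4, 18^512≡16, 18^1024≡78.
1341 = 1 + 4 + 8 + 16 + 32 + 256 + 1024, so 18^1341 ≡ 18·45·67·39·8·4·78 ≡ 84 (mod 89).

84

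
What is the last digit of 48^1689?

The units digit of 48^n cycles with period 4: 8, 4, 2, 6, …
1689 mod 4 = 1, so the last digit matches 8^1 = 8.

8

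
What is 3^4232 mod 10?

1

Last digits of 3^n: 3, 9, 7, 1 (period 4).
4232 leaves remainder 0 on division by 4, so 3^4232 ends in 1.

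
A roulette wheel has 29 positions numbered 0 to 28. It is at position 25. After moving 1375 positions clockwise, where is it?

8

1375 = 47·29 + 12, so 1375 mod 29 = 12.
(25 + 12) mod 29 = 8.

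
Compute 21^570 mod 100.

1

By repeated squaring mod 100: 21^1≡21, 21^2≡41, 21^4≡81, 21^8≡61, 21^16≡21, 21^32≡41, 21^64≡81, 21^128≡61, 21^256≡21, 21^512≡41.
Since 570 = 2 + 8 + 16 + 32 + 512 in binary, 21^570 ≡ 41·61·21·41·41 ≡ 1 (mod 100).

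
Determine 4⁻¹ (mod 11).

3

4·3 = 12 = 1·11 + 1, so 4⁻¹ ≡ 3 (mod 11).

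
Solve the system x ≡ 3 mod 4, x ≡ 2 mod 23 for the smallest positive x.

71

x ≡ 3 (mod 4) gives x ∈ {3, 7, 11, 15, 19, 23, 27, 31, …}.
The first of these with x mod 23 = 2 is 71.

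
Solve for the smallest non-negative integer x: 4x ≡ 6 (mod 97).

50

The inverse of 4 mod 97 is 73 (since 4·73 = 292 ≡ 1).
So x ≡ 73·6 = 438 ≡ 50 (mod 97).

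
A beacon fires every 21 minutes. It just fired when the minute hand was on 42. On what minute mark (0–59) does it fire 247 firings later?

9

247·21 = 5187.
5187 − 86·60 = 27, so 5187 ≡ 27 (mod 60).
(42 + 27) mod 60 = 9.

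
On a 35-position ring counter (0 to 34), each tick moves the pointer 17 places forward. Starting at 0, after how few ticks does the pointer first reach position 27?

16

The inverse of 17 mod 35 is 33 (since 17·33 = 561 ≡ 1).
Multiplying both sides by 33: x ≡ 33·27 = 891 ≡ 16 (mod 35).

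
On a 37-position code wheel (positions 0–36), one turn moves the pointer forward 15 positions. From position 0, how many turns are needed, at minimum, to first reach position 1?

5

15·5 = 75 = 2·37 + 1, so 15⁻¹ ≡ 5 (mod 37).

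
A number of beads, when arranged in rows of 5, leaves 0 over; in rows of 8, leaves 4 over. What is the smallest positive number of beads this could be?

20

x ≡ 0 (mod 5) gives x ∈ {0, 5, 10, 15, 20}.
The first of these with x mod 8 = 4 is 20.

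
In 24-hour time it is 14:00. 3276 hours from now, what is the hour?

3276 − 136·24 = 12, so 3276 ≡ 12 (mod 24).
(14 + 12) mod 24 = 2.

2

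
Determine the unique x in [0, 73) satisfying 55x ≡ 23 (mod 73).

19

55⁻¹ ≡ 4 (mod 73) because 55·4 = 220 = 3·73 + 1.
Multiplying both sides by 4: x ≡ 4·23 = 92 ≡ 19 (mod 73).
Check: 55·19 = 1045 = 14·73 + 23.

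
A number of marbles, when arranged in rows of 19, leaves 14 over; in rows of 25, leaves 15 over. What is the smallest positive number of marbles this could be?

90

Since 25·16 ≡ 1 (mod 19), take x = 15 + 25·((14−15)·16 mod 19) = 15 + 25·3 = 90.
Check: 90 mod 19 = 14, 90 mod 25 = 15.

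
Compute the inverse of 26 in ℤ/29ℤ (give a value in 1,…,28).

19

26·19 = 494 = 17·29 + 1, so 26⁻¹ ≡ 19 (mod 29).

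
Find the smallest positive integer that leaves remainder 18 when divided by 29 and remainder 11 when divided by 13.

76

x ≡ 11 (mod 13) gives x ∈ {11, 24, 37, 50, 63, 76}.
The first of these with x mod 29 = 18 is 76.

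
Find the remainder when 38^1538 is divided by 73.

18

Square-and-reduce mod 73: 38^1≡38, 38^2≡57, 38^4≡37, 38^8≡55, 38^16≡32, 38^32≡2, 38^64≡4, 38^128≡16, 38^256≡37, 38^512≡55, 38^1024≡32.
1538 = 2 + 512 + 1024, so 38^1538 ≡ 57·55·32 ≡ 18 (mod 73).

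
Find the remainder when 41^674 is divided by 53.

7

By repeated squaring mod 53: 41^1≡41, 41^2≡38, 41^4≡13, 41^8≡10, 41^16≡47, 41^32≡36, 41^64≡24, 41^128≡46, 41^256≡49, 41^512≡16.
Since 674 = 2 + 32 + 128 + 512 in binary, 41^674 ≡ 38·36·46·16 ≡ 7 (mod 53).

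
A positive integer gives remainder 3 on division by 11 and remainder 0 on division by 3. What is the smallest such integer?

Since 3·4 ≡ 1 (mod 11), take x = 0 + 3·((3−0)·4 mod 11) = 0 + 3·1 = 3.
Check: 3 mod 11 = 3, 3 mod 3 = 0.

3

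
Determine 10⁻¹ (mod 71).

71 = 7·10 + 1
10 = 10·1 + 0
Back-substituting gives 10·64 ≡ 1 (mod 71).

64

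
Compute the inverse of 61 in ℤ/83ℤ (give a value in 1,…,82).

83 = 1·61 + 22
61 = 2·22 + 17
22 = 1·17 + 5
17 = 3·5 + 2
5 = 2·2 + 1
2 = 2·1 + 0
Back-substituting gives 61·49 ≡ 1 (mod 83).

49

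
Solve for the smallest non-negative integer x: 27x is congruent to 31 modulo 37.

The inverse of 27 mod 37 is 11 (since 27·11 = 297 ≡ 1).
So x ≡ 11·31 = 341 ≡ 8 (mod 37).
Check: 27·8 = 216 = 5·37 + 31.

8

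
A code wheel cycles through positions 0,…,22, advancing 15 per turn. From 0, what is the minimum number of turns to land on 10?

16

15⁻¹ ≡ 20 (mod 23) because 15·20 = 300 = 13·23 + 1.
So x ≡ 20·10 = 200 ≡ 16 (mod 23).
Check: 15·16 = 240 = 10·23 + 10.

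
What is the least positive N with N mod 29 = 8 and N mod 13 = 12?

298

x ≡ 12 (mod 13) gives x ∈ {12, 25, 38, 51, 64, 77, 90, 103, …}.
The first of these with x mod 29 = 8 is 298.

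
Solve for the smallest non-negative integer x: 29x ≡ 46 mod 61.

10

29⁻¹ ≡ 40 (mod 61) because 29·40 = 1160 = 19·61 + 1.
Multiplying both sides by 40: x ≡ 40·46 = 1840 ≡ 10 (mod 61).
Check: 29·10 = 290 = 4·61 + 46.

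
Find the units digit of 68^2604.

Powers of 8 mod 10 repeat with period 4: 8, 4, 2, 6.
2604 mod 4 = 0, so the last digit matches 8^4 = 6.

6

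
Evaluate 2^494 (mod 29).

13

By repeated squaring mod 29: 2^1≡2, 2^2≡4, 2^4≡16, 2^8≡24, 2^16≡25, 2^32≡16, 2^64≡24, 2^128≡25, 2^256≡16.
494 = 2 + 4 + 8 + 32 + 64 + 128 + 256, so 2^494 ≡ 4·16·24·16·24·25·16 ≡ 13 (mod 29).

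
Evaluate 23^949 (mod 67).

6

By repeated squaring mod 67: 23^1≡23, 23^2≡60, 23^4≡49, 23^8≡56, 23^16≡54, 23^32≡35, 23^64≡19, 23^128≡26, 23^256≡6, 23^512≡36.
949 = 1 + 4 + 16 + 32 + 128 + 256 + 512, so 23^949 ≡ 23·49·54·35·26·6·36 ≡ 6 (mod 67).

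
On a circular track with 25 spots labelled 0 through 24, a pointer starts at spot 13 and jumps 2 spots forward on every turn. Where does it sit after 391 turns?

20

391·2 = 782.
782 − 31·25 = 7, so 782 ≡ 7 (mod 25).
(13 + 7) mod 25 = 20.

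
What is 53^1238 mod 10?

9

The units digit of 53^n cycles with period 4: 3, 9, 7, 1, …
1238 mod 4 = 2, so the last digit matches 3^2 = 9.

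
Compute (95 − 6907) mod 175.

13

Dividing 6907 by 175 gives quotient 39 and remainder 82.
(95 − 82) mod 175 = 13.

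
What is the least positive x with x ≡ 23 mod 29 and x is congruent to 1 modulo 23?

x ≡ 1 (mod 23) gives x ∈ {1, 24, 47, 70, 93, 116, 139}.
The first of these with x mod 29 = 23 is 139.

139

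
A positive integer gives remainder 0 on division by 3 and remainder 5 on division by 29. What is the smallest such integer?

63

x ≡ 0 (mod 3) gives x ∈ {0, 3, 6, 9, 12, 15, 18, 21, …}.
The first of these with x mod 29 = 5 is 63.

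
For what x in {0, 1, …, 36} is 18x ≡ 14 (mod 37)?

18⁻¹ ≡ 35 (mod 37) because 18·35 = 630 = 17·37 + 1.
So x ≡ 35·14 = 490 ≡ 9 (mod 37).

9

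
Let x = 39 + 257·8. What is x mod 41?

4

257·8 = 2056.
Dividing 2056 by 41 gives quotient 50 and remainder 6.
(39 + 6) mod 41 = 4.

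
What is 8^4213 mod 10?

8

Last digits of 8^n: 8, 4, 2, 6 (period 4).
4213 leaves remainder 1 on division by 4, so 8^4213 ends in 8.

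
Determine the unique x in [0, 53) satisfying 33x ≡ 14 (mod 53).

The inverse of 33 mod 53 is 45 (since 33·45 = 1485 ≡ 1).
So x ≡ 45·14 = 630 ≡ 47 (mod 53).
Check: 33·47 = 1551 = 29·53 + 14.

47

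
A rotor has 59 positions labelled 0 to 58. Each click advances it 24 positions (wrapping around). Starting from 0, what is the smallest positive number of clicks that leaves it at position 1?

32

24·32 = 768 = 13·59 + 1, so 24⁻¹ ≡ 32 (mod 59).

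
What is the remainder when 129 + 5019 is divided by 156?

0

5019 mod 156 = 27 (since 32·156 = 4992).
(129 + 27) mod 156 = 0.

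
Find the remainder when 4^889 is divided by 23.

13

Square-and-reduce mod 23: 4^1≡4, 4^2≡16, 4^4≡3, 4^8≡9, 4^16≡12, 4^32≡6, 4^64≡13, 4^128≡8, 4^256≡18, 4^512≡2.
Since 889 = 1 + 8 + 16 + 32 + 64 + 256 + 512 in binary, 4^889 ≡ 4·9·12·6·13·18·2 ≡ 13 (mod 23).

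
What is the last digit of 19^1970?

1

Last digits of 9^n: 9, 1 (period 2).
1970 leaves remainder 0 on division by 2, so 19^1970 ends in 1.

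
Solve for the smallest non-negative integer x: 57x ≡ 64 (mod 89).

57⁻¹ ≡ 25 (mod 89) because 57·25 = 1425 = 16·89 + 1.
So x ≡ 25·64 = 1600 ≡ 87 (mod 89).
Check: 57·87 = 4959 = 55·89 + 64.

87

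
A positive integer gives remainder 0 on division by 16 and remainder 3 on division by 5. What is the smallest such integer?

Since 5·13 ≡ 1 (mod 16), take x = 3 + 5·((0−3)·13 mod 16) = 3 + 5·9 = 48.
Check: 48 mod 16 = 0, 48 mod 5 = 3.

48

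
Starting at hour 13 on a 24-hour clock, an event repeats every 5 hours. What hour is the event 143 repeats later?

143·5 = 715.
715 = 29·24 + 19, so 715 mod 24 = 19.
(13 + 19) mod 24 = 8.

8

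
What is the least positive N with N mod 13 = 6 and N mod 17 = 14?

x ≡ 6 (mod 13) gives x ∈ {6, 19, 32, 45, 58, 71, 84, 97, …}.
The first of these with x mod 17 = 14 is 201.

201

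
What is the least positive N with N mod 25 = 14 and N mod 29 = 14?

14

x ≡ 14 (mod 25) gives x ∈ {14}.
The first of these with x mod 29 = 14 is 14.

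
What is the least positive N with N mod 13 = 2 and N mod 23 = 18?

x ≡ 2 (mod 13) gives x ∈ {2, 15, 28, 41}.
The first of these with x mod 23 = 18 is 41.

41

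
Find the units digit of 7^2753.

Last digits of 7^n: 7, 9, 3, 1 (period 4).
2753 leaves remainder 1 on division by 4, so 7^2753 ends in 7.

7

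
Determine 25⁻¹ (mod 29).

29 = 1·25 + 4
25 = 6·4 + 1
4 = 4·1 + 0
Back-substituting gives 25·7 ≡ 1 (mod 29).

7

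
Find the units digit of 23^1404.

1

Powers of 3 mod 10 repeat with period 4: 3, 9, 7, 1.
1404 leaves remainder 0 on division by 4, so 23^1404 ends in 1.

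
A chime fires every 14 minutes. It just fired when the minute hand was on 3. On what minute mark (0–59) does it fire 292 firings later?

11

292·14 = 4088.
4088 − 68·60 = 8, so 4088 ≡ 8 (mod 60).
(3 + 8) mod 60 = 11.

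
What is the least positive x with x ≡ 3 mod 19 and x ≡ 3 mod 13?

Since 13·3 ≡ 1 (mod 19), take x = 3 + 13·((3−3)·3 mod 19) = 3 + 13·0 = 3.
Check: 3 mod 19 = 3, 3 mod 13 = 3.

3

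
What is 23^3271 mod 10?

The units digit of 23^n cycles with period 4: 3, 9, 7, 1, …
3271 mod 4 = 3, so the last digit matches 3^3 = 7.

7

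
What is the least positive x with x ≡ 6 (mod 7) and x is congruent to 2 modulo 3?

20

x ≡ 2 (mod 3) gives x ∈ {2, 5, 8, 11, 14, 17, 20}.
The first of these with x mod 7 = 6 is 20.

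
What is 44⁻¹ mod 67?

32

44·32 = 1408 = 21·67 + 1, so 44⁻¹ ≡ 32 (mod 67).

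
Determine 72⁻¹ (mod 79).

79 = 1·72 + 7
72 = 10·7 + 2
7 = 3·2 + 1
2 = 2·1 + 0
Back-substituting gives 72·45 ≡ 1 (mod 79).

45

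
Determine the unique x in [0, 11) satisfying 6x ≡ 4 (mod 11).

8

6⁻¹ ≡ 2 (mod 11) because 6·2 = 12 = 1·11 + 1.
So x ≡ 2·4 = 8 ≡ 8 (mod 11).
Check: 6·8 = 48 = 4·11 + 4.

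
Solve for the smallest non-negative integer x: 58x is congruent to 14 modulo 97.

58⁻¹ ≡ 92 (mod 97) because 58·92 = 5336 = 55·97 + 1.
Multiplying both sides by 92: x ≡ 92·14 = 1288 ≡ 27 (mod 97).

27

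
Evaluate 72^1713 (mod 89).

84

Successive squares of 72 mod 89: 72^1≡72, 72^2≡22, 72^4≡39, 72^8≡8, 72^16≡64, 72^32≡2, 72^64≡4, 72^128≡16, 72^256≡78, 72^512≡32, 72^1024≡45.
Since 1713 = 1 + 16 + 32 + 128 + 512 + 1024 in binary, 72^1713 ≡ 72·64·2·16·32·45 ≡ 84 (mod 89).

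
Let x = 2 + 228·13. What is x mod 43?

42

228·13 = 2964.
Dividing 2964 by 43 gives quotient 68 and remainder 40.
(2 + 40) mod 43 = 42.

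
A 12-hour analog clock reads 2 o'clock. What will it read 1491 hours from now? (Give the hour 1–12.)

5

1491 − 124·12 = 3, so 1491 ≡ 3 (mod 12).
2 + 3 → 5 on a 12-hour dial.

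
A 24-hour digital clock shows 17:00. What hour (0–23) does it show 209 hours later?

10

209 = 8·24 + 17, so 209 mod 24 = 17.
(17 + 17) mod 24 = 10.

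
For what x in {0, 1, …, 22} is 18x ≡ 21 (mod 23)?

18⁻¹ ≡ 9 (mod 23) because 18·9 = 162 = 7·23 + 1.
Multiplying both sides by 9: x ≡ 9·21 = 189 ≡ 5 (mod 23).
Check: 18·5 = 90 = 3·23 + 21.

5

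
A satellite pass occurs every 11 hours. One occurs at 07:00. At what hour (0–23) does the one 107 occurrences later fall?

8

107·11 = 1177.
1177 mod 24 = 1 (since 49·24 = 1176).
(7 + 1) mod 24 = 8.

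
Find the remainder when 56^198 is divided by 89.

By repeated squaring mod 89: 56^1≡56, 56^2≡21, 56^4≡85, 56^8≡16, 56^16≡78, 56^32≡32, 56^64≡45, 56^128≡67.
198 = 2 + 4 + 64 + 128, so 56^198 ≡ 21·85·45·67 ≡ 34 (mod 89).

34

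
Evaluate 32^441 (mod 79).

18

Successive squares of 32 mod 79: 32^1≡32, 32^2≡76, 32^4≡9, 32^8≡2, 32^16≡4, 32^32≡16, 32^64≡19, 32^128≡45, 32^256≡50.
441 = 1 + 8 + 16 + 32 + 128 + 256, so 32^441 ≡ 32·2·4·16·45·50 ≡ 18 (mod 79).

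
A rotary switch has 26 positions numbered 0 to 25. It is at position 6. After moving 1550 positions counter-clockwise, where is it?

16

Dividing 1550 by 26 gives quotient 59 and remainder 16.
(6 − 16) mod 26 = 16.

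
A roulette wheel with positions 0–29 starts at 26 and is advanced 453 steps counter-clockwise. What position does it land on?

23

453 − 15·30 = 3, so 453 ≡ 3 (mod 30).
(26 − 3) mod 30 = 23.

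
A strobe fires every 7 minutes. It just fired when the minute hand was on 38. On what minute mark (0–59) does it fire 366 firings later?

366·7 = 2562.
2562 mod 60 = 42 (since 42·60 = 2520).
(38 + 42) mod 60 = 20.

20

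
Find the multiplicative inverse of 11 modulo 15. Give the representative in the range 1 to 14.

11

15 = 1·11 + 4
11 = 2·4 + 3
4 = 1·3 + 1
3 = 3·1 + 0
Back-substituting gives 11·11 ≡ 1 (mod 15).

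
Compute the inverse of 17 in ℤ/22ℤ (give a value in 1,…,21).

13

17·13 = 221 = 10·22 + 1, so 17⁻¹ ≡ 13 (mod 22).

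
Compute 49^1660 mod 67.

17

Square-and-reduce mod 67: 49^1≡49, 49^2≡56, 49^4≡54, 49^8≡35, 49^16≡19, 49^32≡26, 49^64≡6, 49^128≡36, 49^256≡23, 49^512≡60, 49^1024≡49.
Since 1660 = 4 + 8 + 16 + 32 + 64 + 512 + 1024 in binary, 49^1660 ≡ 54·35·19·26·6·60·49 ≡ 17 (mod 67).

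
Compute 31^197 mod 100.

11

By repeated squaring mod 100: 31^1≡31, 31^2≡61, 31^4≡21, 31^8≡41, 31^16≡81, 31^32≡61, 31^64≡21, 31^128≡41.
197 = 1 + 4 + 64 + 128, so 31^197 ≡ 31·21·21·41 ≡ 11 (mod 100).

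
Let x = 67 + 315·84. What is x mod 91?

46

315·84 = 26460.
Dividing 26460 by 91 gives quotient 290 and remainder 70.
(67 + 70) mod 91 = 46.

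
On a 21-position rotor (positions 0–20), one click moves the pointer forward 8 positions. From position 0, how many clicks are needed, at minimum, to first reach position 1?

21 = 2·8 + 5
8 = 1·5 + 3
5 = 1·3 + 2
3 = 1·2 + 1
2 = 2·1 + 0
Back-substituting gives 8·8 ≡ 1 (mod 21).

8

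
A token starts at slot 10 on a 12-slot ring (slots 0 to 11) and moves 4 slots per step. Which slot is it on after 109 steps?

2

109·4 = 436.
436 mod 12 = 4 (since 36·12 = 432).
(10 + 4) mod 12 = 2.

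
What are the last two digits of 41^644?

61

By repeated squaring mod 100: 41^1≡41, 41^2≡81, 41^4≡61, 41^8≡21, 41^16≡41, 41^32≡81, 41^64≡61, 41^128≡21, 41^256≡41, 41^512≡81.
Since 644 = 4 + 128 + 512 in binary, 41^644 ≡ 61·21·81 ≡ 61 (mod 100).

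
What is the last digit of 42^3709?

2

The units digit of 42^n cycles with period 4: 2, 4, 8, 6, …
3709 leaves remainder 1 on division by 4, so 42^3709 ends in 2.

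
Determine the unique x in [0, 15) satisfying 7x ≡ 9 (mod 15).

The inverse of 7 mod 15 is 13 (since 7·13 = 91 ≡ 1).
Multiplying both sides by 13: x ≡ 13·9 = 117 ≡ 12 (mod 15).

12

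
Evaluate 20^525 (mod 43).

42

By repeated squaring mod 43: 20^1≡20, 20^2≡13, 20^4≡40, 20^8≡9, 20^16≡38, 20^32≡25, 20^64≡23, 20^128≡13, 20^256≡40, 20^512≡9.
525 = 1 + 4 + 8 + 512, so 20^525 ≡ 20·40·9·9 ≡ 42 (mod 43).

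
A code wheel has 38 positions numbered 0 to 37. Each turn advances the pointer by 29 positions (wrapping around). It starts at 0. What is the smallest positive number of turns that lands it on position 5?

29

29⁻¹ ≡ 21 (mod 38) because 29·21 = 609 = 16·38 + 1.
So x ≡ 21·5 = 105 ≡ 29 (mod 38).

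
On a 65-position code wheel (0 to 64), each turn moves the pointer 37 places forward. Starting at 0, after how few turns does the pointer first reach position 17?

37⁻¹ ≡ 58 (mod 65) because 37·58 = 2146 = 33·65 + 1.
So x ≡ 58·17 = 986 ≡ 11 (mod 65).

11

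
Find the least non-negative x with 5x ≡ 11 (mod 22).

11

The inverse of 5 mod 22 is 9 (since 5·9 = 45 ≡ 1).
So x ≡ 9·11 = 99 ≡ 11 (mod 22).
Check: 5·11 = 55 = 2·22 + 11.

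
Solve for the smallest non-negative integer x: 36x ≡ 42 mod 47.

36⁻¹ ≡ 17 (mod 47) because 36·17 = 612 = 13·47 + 1.
So x ≡ 17·42 = 714 ≡ 9 (mod 47).
Check: 36·9 = 324 = 6·47 + 42.

9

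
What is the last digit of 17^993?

The units digit of 17^n cycles with period 4: 7, 9, 3, 1, …
993 leaves remainder 1 on division by 4, so 17^993 ends in 7.

7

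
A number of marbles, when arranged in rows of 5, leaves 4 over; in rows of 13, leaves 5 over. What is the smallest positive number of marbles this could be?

44

Since 13·2 ≡ 1 (mod 5), take x = 5 + 13·((4−5)·2 mod 5) = 5 + 13·3 = 44.
Check: 44 mod 5 = 4, 44 mod 13 = 5.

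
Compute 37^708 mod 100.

21

By repeated squaring mod 100: 37^1≡37, 37^2≡69, 37^4≡61, 37^8≡21, 37^16≡41, 37^32≡81, 37^64≡61, 37^128≡21, 37^256≡41, 37^512≡81.
Since 708 = 4 + 64 + 128 + 512 in binary, 37^708 ≡ 61·61·21·81 ≡ 21 (mod 100).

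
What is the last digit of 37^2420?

1

The units digit of 37^n cycles with period 4: 7, 9, 3, 1, …
2420 leaves remainder 0 on division by 4, so 37^2420 ends in 1.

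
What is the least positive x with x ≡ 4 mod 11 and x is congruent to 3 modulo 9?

Since 9·5 ≡ 1 (mod 11), take x = 3 + 9·((4−3)·5 mod 11) = 3 + 9·5 = 48.
Check: 48 mod 11 = 4, 48 mod 9 = 3.

48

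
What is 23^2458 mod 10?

Powers of 3 mod 10 repeat with period 4: 3, 9, 7, 1.
2458 mod 4 = 2, so the last digit matches 3^2 = 9.

9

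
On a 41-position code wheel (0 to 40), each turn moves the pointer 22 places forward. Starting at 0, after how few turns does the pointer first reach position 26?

22⁻¹ ≡ 28 (mod 41) because 22·28 = 616 = 15·41 + 1.
So x ≡ 28·26 = 728 ≡ 31 (mod 41).

31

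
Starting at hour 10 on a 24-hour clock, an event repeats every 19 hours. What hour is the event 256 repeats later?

2

256·19 = 4864.
Dividing 4864 by 24 gives quotient 202 and remainder 16.
(10 + 16) mod 24 = 2.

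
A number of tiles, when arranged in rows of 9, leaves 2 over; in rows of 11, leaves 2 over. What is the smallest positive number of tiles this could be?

2

x ≡ 2 (mod 9) gives x ∈ {2}.
The first of these with x mod 11 = 2 is 2.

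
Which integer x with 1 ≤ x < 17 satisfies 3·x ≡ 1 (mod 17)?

6

3·6 = 18 = 1·17 + 1, so 3⁻¹ ≡ 6 (mod 17).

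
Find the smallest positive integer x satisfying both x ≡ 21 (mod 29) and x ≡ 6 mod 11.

x ≡ 6 (mod 11) gives x ∈ {6, 17, 28, 39, 50}.
The first of these with x mod 29 = 21 is 50.

50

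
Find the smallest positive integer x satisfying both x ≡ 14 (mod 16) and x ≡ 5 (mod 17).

158

Since 17·1 ≡ 1 (mod 16), take x = 5 + 17·((14−5)·1 mod 16) = 5 + 17·9 = 158.
Check: 158 mod 16 = 14, 158 mod 17 = 5.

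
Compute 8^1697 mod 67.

43

Square-and-reduce mod 67: 8^1≡8, 8^2≡64, 8^4≡9, 8^8≡14, 8^16≡62, 8^32≡25, 8^64≡22, 8^128≡15, 8^256≡24, 8^512≡40, 8^1024≡59.
Since 1697 = 1 + 32 + 128 + 512 + 1024 in binary, 8^1697 ≡ 8·25·15·40·59 ≡ 43 (mod 67).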